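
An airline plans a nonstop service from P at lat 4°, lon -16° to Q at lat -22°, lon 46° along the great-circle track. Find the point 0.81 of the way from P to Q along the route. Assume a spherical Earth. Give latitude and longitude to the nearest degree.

Convert each endpoint to a unit vector on the sphere (x = cos φ cos λ, y = cos φ sin λ, z = sin φ).
The central angle between the endpoints is δ = arccos(p₁·p₂) ≈ 1.150 rad (65.9°).
Interpolate at f = 0.81 with slerp weights a = sin((1−f)δ)/sin δ ≈ 0.238, b = sin(fδ)/sin δ ≈ 0.879.
p = a·p₁ + b·p₂ ≈ (0.794, 0.521, -0.313); φ = arcsin(p_z) ≈ -18.23°, λ = atan2(p_y, p_x) ≈ 33.28°.

≈ lat -18°, lon 33°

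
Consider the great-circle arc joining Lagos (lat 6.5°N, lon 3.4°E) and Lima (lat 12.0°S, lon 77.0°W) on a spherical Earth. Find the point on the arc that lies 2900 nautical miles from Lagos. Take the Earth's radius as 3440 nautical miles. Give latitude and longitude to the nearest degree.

≈ lat 5°S, lon 44°W

Convert each endpoint to a unit vector on the sphere (x = cos φ cos λ, y = cos φ sin λ, z = sin φ).
The central angle between the endpoints is δ = arccos(p₁·p₂) ≈ 1.432 rad (82.0°). The total great-circle distance is δ·R ≈ 1.432 × 3440 ≈ 4925 nmi, so the target fraction is f = 2900/4925 ≈ 0.589.
Interpolate at f ≈ 0.589 with slerp weights a = sin((1−f)δ)/sin δ ≈ 0.561, b = sin(fδ)/sin δ ≈ 0.754.
p = a·p₁ + b·p₂ ≈ (0.722, -0.686, -0.093); φ = arcsin(p_z) ≈ -5.35°, λ = atan2(p_y, p_x) ≈ -43.51°.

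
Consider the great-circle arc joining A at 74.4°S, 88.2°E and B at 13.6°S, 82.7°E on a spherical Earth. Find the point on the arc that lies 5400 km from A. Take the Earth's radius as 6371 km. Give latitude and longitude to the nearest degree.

Write both endpoints as unit vectors p₁, p₂ with components (cos φ cos λ, cos φ sin λ, sin φ).
The central angle between the endpoints is δ = arccos(p₁·p₂) ≈ 1.063 rad (60.9°). The total great-circle distance is δ·R ≈ 1.063 × 6371 ≈ 6769 km, so the target fraction is f = 5400/6769 ≈ 0.798.
Interpolate at f ≈ 0.798 with slerp weights a = sin((1−f)δ)/sin δ ≈ 0.244, b = sin(fδ)/sin δ ≈ 0.858.
p = a·p₁ + b·p₂ ≈ (0.108, 0.893, -0.437); φ = arcsin(p_z) ≈ -25.91°, λ = atan2(p_y, p_x) ≈ 83.10°.

≈ 26°S, 83°E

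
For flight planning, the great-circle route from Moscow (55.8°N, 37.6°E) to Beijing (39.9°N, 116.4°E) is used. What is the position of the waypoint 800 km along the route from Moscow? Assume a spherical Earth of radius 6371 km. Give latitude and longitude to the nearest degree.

≈ 57°N, 50°E

Convert each endpoint to a unit vector on the sphere (x = cos φ cos λ, y = cos φ sin λ, z = sin φ).
The central angle between the endpoints is δ = arccos(p₁·p₂) ≈ 0.909 rad (52.1°). The total great-circle distance is δ·R ≈ 0.909 × 6371 ≈ 5793 km, so the target fraction is f = 800/5793 ≈ 0.138.
Interpolate at f ≈ 0.138 with slerp weights a = sin((1−f)δ)/sin δ ≈ 0.895, b = sin(fδ)/sin δ ≈ 0.159.
p = a·p₁ + b·p₂ ≈ (0.344, 0.416, 0.842); φ = arcsin(p_z) ≈ 57.32°, λ = atan2(p_y, p_x) ≈ 50.38°.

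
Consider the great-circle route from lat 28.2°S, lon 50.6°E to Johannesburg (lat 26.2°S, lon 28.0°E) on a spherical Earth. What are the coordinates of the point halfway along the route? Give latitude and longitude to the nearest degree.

Write both endpoints as unit vectors p₁, p₂ with components (cos φ cos λ, cos φ sin λ, sin φ).
The central angle between the endpoints is δ = arccos(p₁·p₂) ≈ 0.352 rad (20.2°).
Interpolate at f = 1/2 with slerp weights a = sin((1−f)δ)/sin δ ≈ 0.508, b = sin(fδ)/sin δ ≈ 0.508.
p = a·p₁ + b·p₂ ≈ (0.686, 0.560, -0.464); φ = arcsin(p_z) ≈ -27.66°, λ = atan2(p_y, p_x) ≈ 39.20°.

≈ lat 28°S, lon 39°E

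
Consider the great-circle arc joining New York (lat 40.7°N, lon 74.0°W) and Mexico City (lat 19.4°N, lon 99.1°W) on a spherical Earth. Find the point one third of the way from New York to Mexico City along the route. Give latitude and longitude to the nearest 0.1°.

≈ lat 34.2°N, lon 83.7°W

Convert each endpoint to a unit vector on the sphere (x = cos φ cos λ, y = cos φ sin λ, z = sin φ).
The central angle between the endpoints is δ = arccos(p₁·p₂) ≈ 0.527 rad (30.2°).
Interpolate at f = 1/3 with slerp weights a = sin((1−f)δ)/sin δ ≈ 0.684, b = sin(fδ)/sin δ ≈ 0.348.
p = a·p₁ + b·p₂ ≈ (0.091, -0.822, 0.562); φ = arcsin(p_z) ≈ 34.17°, λ = atan2(p_y, p_x) ≈ -83.67°.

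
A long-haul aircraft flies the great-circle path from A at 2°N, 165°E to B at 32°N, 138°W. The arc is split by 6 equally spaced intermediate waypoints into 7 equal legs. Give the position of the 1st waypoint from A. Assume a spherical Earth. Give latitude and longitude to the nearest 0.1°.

From cos δ = sin φ₁ sin φ₂ + cos φ₁ cos φ₂ cos Δλ, the central angle is δ ≈ 1.070 rad (61.3°).
Interpolate at f = 1/7 with slerp weights a = sin((1−f)δ)/sin δ ≈ 0.905, b = sin(fδ)/sin δ ≈ 0.174.
p = a·p₁ + b·p₂ ≈ (-0.983, 0.136, 0.124); φ = arcsin(p_z) ≈ 7.10°, λ = atan2(p_y, p_x) ≈ 172.15°.

≈ 7.1°N, 172.1°E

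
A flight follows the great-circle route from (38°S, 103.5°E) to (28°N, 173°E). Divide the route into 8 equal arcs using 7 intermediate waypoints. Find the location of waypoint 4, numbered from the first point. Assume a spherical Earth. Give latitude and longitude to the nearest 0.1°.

≈ (6.1°S, 140.5°E)

The haversine formula gives a central angle δ ≈ 1.616 rad (92.6°) between the endpoints.
Interpolate at f = 4/8 with slerp weights a = sin((1−f)δ)/sin δ ≈ 0.724, b = sin(fδ)/sin δ ≈ 0.724.
p = a·p₁ + b·p₂ ≈ (-0.767, 0.632, -0.106); φ = arcsin(p_z) ≈ -6.07°, λ = atan2(p_y, p_x) ≈ 140.51°.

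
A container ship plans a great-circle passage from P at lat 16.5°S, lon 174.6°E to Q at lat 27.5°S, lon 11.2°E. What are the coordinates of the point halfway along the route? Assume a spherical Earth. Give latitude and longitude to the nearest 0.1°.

≈ lat 69.7°S, lon 107.8°E

Write both endpoints as unit vectors p₁, p₂ with components (cos φ cos λ, cos φ sin λ, sin φ).
The central angle between the endpoints is δ = arccos(p₁·p₂) ≈ 2.324 rad (133.1°).
Interpolate at f = 1/2 with slerp weights a = sin((1−f)δ)/sin δ ≈ 1.258, b = sin(fδ)/sin δ ≈ 1.258.
p = a·p₁ + b·p₂ ≈ (-0.106, 0.330, -0.938); φ = arcsin(p_z) ≈ -69.71°, λ = atan2(p_y, p_x) ≈ 107.83°.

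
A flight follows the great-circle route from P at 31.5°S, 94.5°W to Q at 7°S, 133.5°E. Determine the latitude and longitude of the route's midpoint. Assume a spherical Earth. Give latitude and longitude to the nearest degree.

Write both endpoints as unit vectors p₁, p₂ with components (cos φ cos λ, cos φ sin λ, sin φ).
The central angle between the endpoints is δ = arccos(p₁·p₂) ≈ 2.097 rad (120.2°).
Interpolate at f = 1/2 with slerp weights a = sin((1−f)δ)/sin δ ≈ 1.003, b = sin(fδ)/sin δ ≈ 1.003.
p = a·p₁ + b·p₂ ≈ (-0.752, -0.130, -0.646); φ = arcsin(p_z) ≈ -40.24°, λ = atan2(p_y, p_x) ≈ -170.16°.

≈ 40°S, 170°W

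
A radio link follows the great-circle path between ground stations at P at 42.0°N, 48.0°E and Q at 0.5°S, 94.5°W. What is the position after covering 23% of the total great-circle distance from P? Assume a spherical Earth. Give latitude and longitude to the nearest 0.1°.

≈ 55.1°N, 7.9°E

The haversine formula gives a central angle δ ≈ 2.209 rad (126.5°) between the endpoints.
Interpolate at f = 0.23 with slerp weights a = sin((1−f)δ)/sin δ ≈ 1.234, b = sin(fδ)/sin δ ≈ 0.605.
p = a·p₁ + b·p₂ ≈ (0.566, 0.078, 0.821); φ = arcsin(p_z) ≈ 55.14°, λ = atan2(p_y, p_x) ≈ 7.85°.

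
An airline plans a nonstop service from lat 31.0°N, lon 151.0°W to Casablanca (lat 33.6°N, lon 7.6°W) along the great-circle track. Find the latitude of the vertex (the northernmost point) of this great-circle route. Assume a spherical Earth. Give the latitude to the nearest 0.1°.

The great circle lies in the plane with unit normal n̂ = (p₁ × p₂)/|p₁ × p₂|.
Here n̂_z ≈ +0.445; the vertex latitude is φ_max = arccos|n̂_z| ≈ 63.6°.

≈ 63.6°N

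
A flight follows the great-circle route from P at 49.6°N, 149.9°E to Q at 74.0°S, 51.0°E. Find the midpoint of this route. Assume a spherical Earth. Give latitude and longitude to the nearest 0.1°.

Convert each endpoint to a unit vector on the sphere (x = cos φ cos λ, y = cos φ sin λ, z = sin φ).
The central angle between the endpoints is δ = arccos(p₁·p₂) ≈ 2.434 rad (139.4°).
Interpolate at f = 1/2 with slerp weights a = sin((1−f)δ)/sin δ ≈ 1.442, b = sin(fδ)/sin δ ≈ 1.442.
p = a·p₁ + b·p₂ ≈ (-0.559, 0.778, -0.288); φ = arcsin(p_z) ≈ -16.74°, λ = atan2(p_y, p_x) ≈ 125.68°.

≈ 16.7°S, 125.7°E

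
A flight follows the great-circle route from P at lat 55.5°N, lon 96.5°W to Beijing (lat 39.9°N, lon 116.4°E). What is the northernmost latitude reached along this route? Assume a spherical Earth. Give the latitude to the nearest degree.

The great circle lies in the plane with unit normal n̂ = (p₁ × p₂)/|p₁ × p₂|.
Here n̂_z ≈ -0.239; the vertex latitude is φ_max = arccos|n̂_z| ≈ 76.2°.
Check via Clairaut: cos φ_max = |cos φ₁| · sin C = cos(55.5°)·sin(25.0°) ≈ 0.239, again giving ≈ 76.2°.

≈ 76°N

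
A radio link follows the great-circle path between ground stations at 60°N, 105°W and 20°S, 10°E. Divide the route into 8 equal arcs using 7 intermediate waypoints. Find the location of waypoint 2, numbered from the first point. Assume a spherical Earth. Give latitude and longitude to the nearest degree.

From cos δ = sin φ₁ sin φ₂ + cos φ₁ cos φ₂ cos Δλ, the central angle is δ ≈ 2.088 rad (119.7°).
Interpolate at f = 2/8 with slerp weights a = sin((1−f)δ)/sin δ ≈ 1.151, b = sin(fδ)/sin δ ≈ 0.574.
p = a·p₁ + b·p₂ ≈ (0.382, -0.462, 0.800); φ = arcsin(p_z) ≈ 53.16°, λ = atan2(p_y, p_x) ≈ -50.41°.

≈ 53°N, 50°W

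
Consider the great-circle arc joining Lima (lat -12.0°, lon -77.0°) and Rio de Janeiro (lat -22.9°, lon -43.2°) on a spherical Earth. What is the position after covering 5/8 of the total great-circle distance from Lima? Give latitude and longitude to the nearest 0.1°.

The haversine formula gives a central angle δ ≈ 0.592 rad (33.9°) between the endpoints.
Interpolate at f = 5/8 with slerp weights a = sin((1−f)δ)/sin δ ≈ 0.395, b = sin(fδ)/sin δ ≈ 0.648.
p = a·p₁ + b·p₂ ≈ (0.522, -0.785, -0.334); φ = arcsin(p_z) ≈ -19.52°, λ = atan2(p_y, p_x) ≈ -56.37°.

≈ lat -19.5°, lon -56.4°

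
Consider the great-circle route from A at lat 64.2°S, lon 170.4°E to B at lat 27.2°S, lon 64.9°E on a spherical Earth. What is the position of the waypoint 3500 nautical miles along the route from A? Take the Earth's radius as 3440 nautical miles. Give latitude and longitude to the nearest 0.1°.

≈ lat 39.3°S, lon 72.7°E

Convert each endpoint to a unit vector on the sphere (x = cos φ cos λ, y = cos φ sin λ, z = sin φ).
The central angle between the endpoints is δ = arccos(p₁·p₂) ≈ 1.258 rad (72.1°). The total great-circle distance is δ·R ≈ 1.258 × 3440 ≈ 4326 nmi, so the target fraction is f = 3500/4326 ≈ 0.809.
Interpolate at f ≈ 0.809 with slerp weights a = sin((1−f)δ)/sin δ ≈ 0.250, b = sin(fδ)/sin δ ≈ 0.894.
p = a·p₁ + b·p₂ ≈ (0.230, 0.738, -0.634); φ = arcsin(p_z) ≈ -39.34°, λ = atan2(p_y, p_x) ≈ 72.69°.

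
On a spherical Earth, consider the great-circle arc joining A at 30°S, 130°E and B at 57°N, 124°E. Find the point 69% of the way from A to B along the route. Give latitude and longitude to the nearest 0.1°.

≈ 30.1°N, 126.7°E

The haversine formula gives a central angle δ ≈ 1.521 rad (87.1°) between the endpoints.
Interpolate at f = 0.69 with slerp weights a = sin((1−f)δ)/sin δ ≈ 0.455, b = sin(fδ)/sin δ ≈ 0.868.
p = a·p₁ + b·p₂ ≈ (-0.518, 0.694, 0.501); φ = arcsin(p_z) ≈ 30.05°, λ = atan2(p_y, p_x) ≈ 126.73°.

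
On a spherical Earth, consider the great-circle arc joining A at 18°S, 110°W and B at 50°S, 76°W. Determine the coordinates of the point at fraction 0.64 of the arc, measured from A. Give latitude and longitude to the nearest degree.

The haversine formula gives a central angle δ ≈ 0.732 rad (42.0°) between the endpoints.
Interpolate at f = 0.64 with slerp weights a = sin((1−f)δ)/sin δ ≈ 0.390, b = sin(fδ)/sin δ ≈ 0.676.
p = a·p₁ + b·p₂ ≈ (-0.022, -0.770, -0.638); φ = arcsin(p_z) ≈ -39.64°, λ = atan2(p_y, p_x) ≈ -91.62°.

≈ 40°S, 92°W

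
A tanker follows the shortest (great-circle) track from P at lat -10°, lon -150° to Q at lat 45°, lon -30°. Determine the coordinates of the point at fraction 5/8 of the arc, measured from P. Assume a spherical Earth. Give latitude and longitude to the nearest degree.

Write both endpoints as unit vectors p₁, p₂ with components (cos φ cos λ, cos φ sin λ, sin φ).
The central angle between the endpoints is δ = arccos(p₁·p₂) ≈ 2.061 rad (118.1°).
Interpolate at f = 5/8 with slerp weights a = sin((1−f)δ)/sin δ ≈ 0.792, b = sin(fδ)/sin δ ≈ 1.089.
p = a·p₁ + b·p₂ ≈ (-0.008, -0.775, 0.632); φ = arcsin(p_z) ≈ 39.22°, λ = atan2(p_y, p_x) ≈ -90.62°.

≈ lat 39°, lon -91°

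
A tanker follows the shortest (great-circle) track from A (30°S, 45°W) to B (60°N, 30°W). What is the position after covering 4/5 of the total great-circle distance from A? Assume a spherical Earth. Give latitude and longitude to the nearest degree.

Convert each endpoint to a unit vector on the sphere (x = cos φ cos λ, y = cos φ sin λ, z = sin φ).
The central angle between the endpoints is δ = arccos(p₁·p₂) ≈ 1.586 rad (90.8°).
Interpolate at f = 4/5 with slerp weights a = sin((1−f)δ)/sin δ ≈ 0.312, b = sin(fδ)/sin δ ≈ 0.955.
p = a·p₁ + b·p₂ ≈ (0.604, -0.430, 0.671); φ = arcsin(p_z) ≈ 42.14°, λ = atan2(p_y, p_x) ≈ -35.41°.

≈ (42°N, 35°W)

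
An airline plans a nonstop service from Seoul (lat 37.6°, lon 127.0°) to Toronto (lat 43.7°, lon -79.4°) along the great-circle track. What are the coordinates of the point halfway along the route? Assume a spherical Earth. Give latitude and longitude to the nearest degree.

≈ lat 75°, lon -167°

From cos δ = sin φ₁ sin φ₂ + cos φ₁ cos φ₂ cos Δλ, the central angle is δ ≈ 1.662 rad (95.3°).
Interpolate at f = 1/2 with slerp weights a = sin((1−f)δ)/sin δ ≈ 0.742, b = sin(fδ)/sin δ ≈ 0.742.
p = a·p₁ + b·p₂ ≈ (-0.255, -0.058, 0.965); φ = arcsin(p_z) ≈ 74.84°, λ = atan2(p_y, p_x) ≈ -167.24°.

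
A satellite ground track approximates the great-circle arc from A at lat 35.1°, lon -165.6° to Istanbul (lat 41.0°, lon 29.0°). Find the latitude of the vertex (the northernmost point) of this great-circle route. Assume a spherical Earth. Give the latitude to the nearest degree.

≈ 81°

The great circle lies in the plane with unit normal n̂ = (p₁ × p₂)/|p₁ × p₂|.
Here n̂_z ≈ -0.160; the vertex latitude is φ_max = arccos|n̂_z| ≈ 80.8°.
Check via Clairaut: cos φ_max = |cos φ₁| · sin C = cos(35.1°)·sin(11.2°) ≈ 0.160, again giving ≈ 80.8°.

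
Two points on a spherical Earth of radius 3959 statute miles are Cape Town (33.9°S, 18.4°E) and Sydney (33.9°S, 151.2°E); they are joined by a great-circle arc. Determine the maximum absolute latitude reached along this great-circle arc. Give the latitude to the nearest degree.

The great circle lies in the plane with unit normal n̂ = (p₁ × p₂)/|p₁ × p₂|.
Here n̂_z ≈ +0.512; the vertex latitude is φ_max = arccos|n̂_z| ≈ 59.2°.
Check via Clairaut: cos φ_max = |cos φ₁| · sin C = cos(33.9°)·sin(141.9°) ≈ 0.512, again giving ≈ 59.2°.

≈ 59°S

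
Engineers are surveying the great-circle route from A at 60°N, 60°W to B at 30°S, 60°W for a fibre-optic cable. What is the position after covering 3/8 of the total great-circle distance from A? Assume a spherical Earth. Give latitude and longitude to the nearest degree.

From cos δ = sin φ₁ sin φ₂ + cos φ₁ cos φ₂ cos Δλ, the central angle is δ ≈ 1.571 rad (90.0°).
Interpolate at f = 3/8 with slerp weights a = sin((1−f)δ)/sin δ ≈ 0.831, b = sin(fδ)/sin δ ≈ 0.556.
p = a·p₁ + b·p₂ ≈ (0.448, -0.777, 0.442); φ = arcsin(p_z) ≈ 26.25°, λ = atan2(p_y, p_x) ≈ -60.00°.

≈ 26°N, 60°W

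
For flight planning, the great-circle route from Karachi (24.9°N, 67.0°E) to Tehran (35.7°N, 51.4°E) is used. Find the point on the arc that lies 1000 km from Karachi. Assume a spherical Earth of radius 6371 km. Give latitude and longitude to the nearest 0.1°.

From cos δ = sin φ₁ sin φ₂ + cos φ₁ cos φ₂ cos Δλ, the central angle is δ ≈ 0.301 rad (17.2°). The total great-circle distance is δ·R ≈ 0.301 × 6371 ≈ 1915 km, so the target fraction is f = 1000/1915 ≈ 0.522.
Interpolate at f ≈ 0.522 with slerp weights a = sin((1−f)δ)/sin δ ≈ 0.483, b = sin(fδ)/sin δ ≈ 0.528.
p = a·p₁ + b·p₂ ≈ (0.439, 0.739, 0.512); φ = arcsin(p_z) ≈ 30.77°, λ = atan2(p_y, p_x) ≈ 59.29°.

≈ (30.8°N, 59.3°E)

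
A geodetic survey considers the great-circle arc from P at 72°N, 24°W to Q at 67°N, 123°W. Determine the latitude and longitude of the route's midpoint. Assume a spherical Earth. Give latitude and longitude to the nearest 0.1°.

≈ 76.2°N, 81.3°W

The haversine formula gives a central angle δ ≈ 0.542 rad (31.1°) between the endpoints.
Interpolate at f = 1/2 with slerp weights a = sin((1−f)δ)/sin δ ≈ 0.519, b = sin(fδ)/sin δ ≈ 0.519.
p = a·p₁ + b·p₂ ≈ (0.036, -0.235, 0.971); φ = arcsin(p_z) ≈ 76.23°, λ = atan2(p_y, p_x) ≈ -81.29°.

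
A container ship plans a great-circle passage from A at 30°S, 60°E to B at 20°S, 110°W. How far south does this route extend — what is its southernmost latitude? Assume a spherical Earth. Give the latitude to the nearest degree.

≈ 80°S

The great circle lies in the plane with unit normal n̂ = (p₁ × p₂)/|p₁ × p₂|.
Here n̂_z ≈ -0.182; the vertex latitude is φ_max = arccos|n̂_z| ≈ 79.5°.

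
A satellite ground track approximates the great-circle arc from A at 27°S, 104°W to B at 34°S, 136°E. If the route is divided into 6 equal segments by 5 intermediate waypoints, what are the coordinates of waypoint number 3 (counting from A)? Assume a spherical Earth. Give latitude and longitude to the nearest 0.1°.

≈ 49.6°S, 160.4°W

The haversine formula gives a central angle δ ≈ 1.687 rad (96.6°) between the endpoints.
Interpolate at f = 3/6 with slerp weights a = sin((1−f)δ)/sin δ ≈ 0.752, b = sin(fδ)/sin δ ≈ 0.752.
p = a·p₁ + b·p₂ ≈ (-0.610, -0.217, -0.762); φ = arcsin(p_z) ≈ -49.62°, λ = atan2(p_y, p_x) ≈ -160.43°.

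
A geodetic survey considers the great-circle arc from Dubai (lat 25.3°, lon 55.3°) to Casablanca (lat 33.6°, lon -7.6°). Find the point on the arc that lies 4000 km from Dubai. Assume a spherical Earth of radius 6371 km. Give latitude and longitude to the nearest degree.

≈ lat 34°, lon 15°

Convert each endpoint to a unit vector on the sphere (x = cos φ cos λ, y = cos φ sin λ, z = sin φ).
The central angle between the endpoints is δ = arccos(p₁·p₂) ≈ 0.953 rad (54.6°). The total great-circle distance is δ·R ≈ 0.953 × 6371 ≈ 6069 km, so the target fraction is f = 4000/6069 ≈ 0.659.
Interpolate at f ≈ 0.659 with slerp weights a = sin((1−f)δ)/sin δ ≈ 0.392, b = sin(fδ)/sin δ ≈ 0.721.
p = a·p₁ + b·p₂ ≈ (0.797, 0.212, 0.566); φ = arcsin(p_z) ≈ 34.49°, λ = atan2(p_y, p_x) ≈ 14.88°.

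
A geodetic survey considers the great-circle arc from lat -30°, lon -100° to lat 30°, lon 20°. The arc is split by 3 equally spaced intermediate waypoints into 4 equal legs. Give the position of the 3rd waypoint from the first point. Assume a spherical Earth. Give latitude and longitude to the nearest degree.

≈ lat 17°, lon -12°

Write both endpoints as unit vectors p₁, p₂ with components (cos φ cos λ, cos φ sin λ, sin φ).
The central angle between the endpoints is δ = arccos(p₁·p₂) ≈ 2.246 rad (128.7°).
Interpolate at f = 3/4 with slerp weights a = sin((1−f)δ)/sin δ ≈ 0.682, b = sin(fδ)/sin δ ≈ 1.273.
p = a·p₁ + b·p₂ ≈ (0.933, -0.205, 0.295); φ = arcsin(p_z) ≈ 17.18°, λ = atan2(p_y, p_x) ≈ -12.37°.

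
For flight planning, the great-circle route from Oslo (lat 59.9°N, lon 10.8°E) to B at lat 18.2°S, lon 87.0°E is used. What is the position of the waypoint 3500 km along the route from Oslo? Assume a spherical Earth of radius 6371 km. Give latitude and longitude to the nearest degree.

≈ lat 40°N, lon 50°E

The haversine formula gives a central angle δ ≈ 1.728 rad (99.0°) between the endpoints. The total great-circle distance is δ·R ≈ 1.728 × 6371 ≈ 11009 km, so the target fraction is f = 3500/11009 ≈ 0.318.
Interpolate at f ≈ 0.318 with slerp weights a = sin((1−f)δ)/sin δ ≈ 0.936, b = sin(fδ)/sin δ ≈ 0.529.
p = a·p₁ + b·p₂ ≈ (0.487, 0.589, 0.644); φ = arcsin(p_z) ≈ 40.12°, λ = atan2(p_y, p_x) ≈ 50.43°.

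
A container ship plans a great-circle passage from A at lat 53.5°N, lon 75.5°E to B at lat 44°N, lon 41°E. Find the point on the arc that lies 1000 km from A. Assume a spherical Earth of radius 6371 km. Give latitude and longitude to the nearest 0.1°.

The haversine formula gives a central angle δ ≈ 0.425 rad (24.4°) between the endpoints. The total great-circle distance is δ·R ≈ 0.425 × 6371 ≈ 2708 km, so the target fraction is f = 1000/2708 ≈ 0.369.
Interpolate at f ≈ 0.369 with slerp weights a = sin((1−f)δ)/sin δ ≈ 0.642, b = sin(fδ)/sin δ ≈ 0.379.
p = a·p₁ + b·p₂ ≈ (0.301, 0.549, 0.780); φ = arcsin(p_z) ≈ 51.23°, λ = atan2(p_y, p_x) ≈ 61.22°.

≈ lat 51.2°N, lon 61.2°E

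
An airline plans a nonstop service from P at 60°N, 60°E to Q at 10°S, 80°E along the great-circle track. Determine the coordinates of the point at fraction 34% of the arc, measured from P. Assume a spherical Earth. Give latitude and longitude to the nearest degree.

Write both endpoints as unit vectors p₁, p₂ with components (cos φ cos λ, cos φ sin λ, sin φ).
The central angle between the endpoints is δ = arccos(p₁·p₂) ≈ 1.253 rad (71.8°).
Interpolate at f = 0.34 with slerp weights a = sin((1−f)δ)/sin δ ≈ 0.775, b = sin(fδ)/sin δ ≈ 0.435.
p = a·p₁ + b·p₂ ≈ (0.268, 0.757, 0.595); φ = arcsin(p_z) ≈ 36.54°, λ = atan2(p_y, p_x) ≈ 70.51°.

≈ 37°N, 71°E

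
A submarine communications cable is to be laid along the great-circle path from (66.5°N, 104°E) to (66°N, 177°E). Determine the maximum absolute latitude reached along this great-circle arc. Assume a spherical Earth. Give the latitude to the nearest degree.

≈ 71°N

The great circle lies in the plane with unit normal n̂ = (p₁ × p₂)/|p₁ × p₂|.
Here n̂_z ≈ +0.333; the vertex latitude is φ_max = arccos|n̂_z| ≈ 70.5°.
Check via Clairaut: cos φ_max = |cos φ₁| · sin C = cos(66.5°)·sin(56.7°) ≈ 0.333, again giving ≈ 70.5°.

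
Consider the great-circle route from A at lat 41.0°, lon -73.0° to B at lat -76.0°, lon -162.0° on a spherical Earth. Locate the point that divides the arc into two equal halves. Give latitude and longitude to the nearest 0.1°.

≈ lat -21.5°, lon -90.7°

The haversine formula gives a central angle δ ≈ 2.257 rad (129.3°) between the endpoints.
Interpolate at f = 1/2 with slerp weights a = sin((1−f)δ)/sin δ ≈ 1.168, b = sin(fδ)/sin δ ≈ 1.168.
p = a·p₁ + b·p₂ ≈ (-0.011, -0.930, -0.367); φ = arcsin(p_z) ≈ -21.53°, λ = atan2(p_y, p_x) ≈ -90.68°.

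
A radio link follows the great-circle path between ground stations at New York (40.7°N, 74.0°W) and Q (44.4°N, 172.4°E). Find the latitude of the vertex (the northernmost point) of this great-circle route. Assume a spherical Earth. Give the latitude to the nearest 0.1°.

The great circle lies in the plane with unit normal n̂ = (p₁ × p₂)/|p₁ × p₂|.
Here n̂_z ≈ -0.511; the vertex latitude is φ_max = arccos|n̂_z| ≈ 59.3°.
Check via Clairaut: cos φ_max = |cos φ₁| · sin C = cos(40.7°)·sin(42.4°) ≈ 0.511, again giving ≈ 59.3°.

≈ 59.3°N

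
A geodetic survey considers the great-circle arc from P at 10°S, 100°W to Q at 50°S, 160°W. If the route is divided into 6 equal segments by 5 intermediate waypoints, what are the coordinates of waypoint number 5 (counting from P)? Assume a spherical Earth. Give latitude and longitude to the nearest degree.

≈ 46°S, 145°W

Write both endpoints as unit vectors p₁, p₂ with components (cos φ cos λ, cos φ sin λ, sin φ).
The central angle between the endpoints is δ = arccos(p₁·p₂) ≈ 1.105 rad (63.3°).
Interpolate at f = 5/6 with slerp weights a = sin((1−f)δ)/sin δ ≈ 0.205, b = sin(fδ)/sin δ ≈ 0.891.
p = a·p₁ + b·p₂ ≈ (-0.573, -0.395, -0.718); φ = arcsin(p_z) ≈ -45.90°, λ = atan2(p_y, p_x) ≈ -145.45°.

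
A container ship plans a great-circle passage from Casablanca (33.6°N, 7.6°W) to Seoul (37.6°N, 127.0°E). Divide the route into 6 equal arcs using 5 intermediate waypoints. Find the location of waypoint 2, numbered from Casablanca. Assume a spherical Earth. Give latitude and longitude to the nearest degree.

From cos δ = sin φ₁ sin φ₂ + cos φ₁ cos φ₂ cos Δλ, the central angle is δ ≈ 1.697 rad (97.2°).
Interpolate at f = 2/6 with slerp weights a = sin((1−f)δ)/sin δ ≈ 0.912, b = sin(fδ)/sin δ ≈ 0.540.
p = a·p₁ + b·p₂ ≈ (0.496, 0.241, 0.834); φ = arcsin(p_z) ≈ 56.55°, λ = atan2(p_y, p_x) ≈ 25.97°.

≈ 57°N, 26°E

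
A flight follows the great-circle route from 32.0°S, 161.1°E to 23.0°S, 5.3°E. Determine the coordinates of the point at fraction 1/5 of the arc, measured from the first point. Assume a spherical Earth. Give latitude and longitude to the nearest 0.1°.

≈ 52.6°S, 144.0°E

Write both endpoints as unit vectors p₁, p₂ with components (cos φ cos λ, cos φ sin λ, sin φ).
The central angle between the endpoints is δ = arccos(p₁·p₂) ≈ 2.100 rad (120.3°).
Interpolate at f = 1/5 with slerp weights a = sin((1−f)δ)/sin δ ≈ 1.152, b = sin(fδ)/sin δ ≈ 0.472.
p = a·p₁ + b·p₂ ≈ (-0.491, 0.357, -0.795); φ = arcsin(p_z) ≈ -52.64°, λ = atan2(p_y, p_x) ≈ 144.01°.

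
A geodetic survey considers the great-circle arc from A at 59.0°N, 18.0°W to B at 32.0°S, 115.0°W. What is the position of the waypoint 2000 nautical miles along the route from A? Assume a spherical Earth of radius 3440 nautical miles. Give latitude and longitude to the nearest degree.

≈ 41°N, 63°W

Write both endpoints as unit vectors p₁, p₂ with components (cos φ cos λ, cos φ sin λ, sin φ).
The central angle between the endpoints is δ = arccos(p₁·p₂) ≈ 2.103 rad (120.5°). The total great-circle distance is δ·R ≈ 2.103 × 3440 ≈ 7234 nmi, so the target fraction is f = 2000/7234 ≈ 0.276.
Interpolate at f ≈ 0.276 with slerp weights a = sin((1−f)δ)/sin δ ≈ 1.159, b = sin(fδ)/sin δ ≈ 0.637.
p = a·p₁ + b·p₂ ≈ (0.339, -0.674, 0.656); φ = arcsin(p_z) ≈ 40.98°, λ = atan2(p_y, p_x) ≈ -63.29°.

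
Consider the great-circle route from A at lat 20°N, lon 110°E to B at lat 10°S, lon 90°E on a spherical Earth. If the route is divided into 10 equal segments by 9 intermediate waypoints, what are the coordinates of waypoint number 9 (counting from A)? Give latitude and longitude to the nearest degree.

Convert each endpoint to a unit vector on the sphere (x = cos φ cos λ, y = cos φ sin λ, z = sin φ).
The central angle between the endpoints is δ = arccos(p₁·p₂) ≈ 0.626 rad (35.9°).
Interpolate at f = 9/10 with slerp weights a = sin((1−f)δ)/sin δ ≈ 0.107, b = sin(fδ)/sin δ ≈ 0.912.
p = a·p₁ + b·p₂ ≈ (-0.034, 0.992, -0.122); φ = arcsin(p_z) ≈ -6.99°, λ = atan2(p_y, p_x) ≈ 91.98°.

≈ lat 7°S, lon 92°E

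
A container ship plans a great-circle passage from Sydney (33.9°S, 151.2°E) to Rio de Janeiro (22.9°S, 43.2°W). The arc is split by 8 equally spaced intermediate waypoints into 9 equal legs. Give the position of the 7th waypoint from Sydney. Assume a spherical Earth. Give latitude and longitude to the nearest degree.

≈ (49°S, 53°W)

Write both endpoints as unit vectors p₁, p₂ with components (cos φ cos λ, cos φ sin λ, sin φ).
The central angle between the endpoints is δ = arccos(p₁·p₂) ≈ 2.122 rad (121.6°).
Interpolate at f = 7/9 with slerp weights a = sin((1−f)δ)/sin δ ≈ 0.533, b = sin(fδ)/sin δ ≈ 1.170.
p = a·p₁ + b·p₂ ≈ (0.398, -0.525, -0.753); φ = arcsin(p_z) ≈ -48.82°, λ = atan2(p_y, p_x) ≈ -52.82°.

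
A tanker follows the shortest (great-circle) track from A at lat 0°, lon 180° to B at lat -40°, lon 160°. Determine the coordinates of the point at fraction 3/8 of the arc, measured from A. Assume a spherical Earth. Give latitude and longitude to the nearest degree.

≈ lat -15°, lon 174°

Write both endpoints as unit vectors p₁, p₂ with components (cos φ cos λ, cos φ sin λ, sin φ).
The central angle between the endpoints is δ = arccos(p₁·p₂) ≈ 0.767 rad (44.0°).
Interpolate at f = 3/8 with slerp weights a = sin((1−f)δ)/sin δ ≈ 0.665, b = sin(fδ)/sin δ ≈ 0.409.
p = a·p₁ + b·p₂ ≈ (-0.959, 0.107, -0.263); φ = arcsin(p_z) ≈ -15.23°, λ = atan2(p_y, p_x) ≈ 173.63°.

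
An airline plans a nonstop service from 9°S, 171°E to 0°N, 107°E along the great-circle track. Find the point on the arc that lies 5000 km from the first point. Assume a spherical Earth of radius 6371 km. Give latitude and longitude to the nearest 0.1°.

≈ 3.3°S, 126.1°E

Convert each endpoint to a unit vector on the sphere (x = cos φ cos λ, y = cos φ sin λ, z = sin φ).
The central angle between the endpoints is δ = arccos(p₁·p₂) ≈ 1.123 rad (64.3°). The total great-circle distance is δ·R ≈ 1.123 × 6371 ≈ 7155 km, so the target fraction is f = 5000/7155 ≈ 0.699.
Interpolate at f ≈ 0.699 with slerp weights a = sin((1−f)δ)/sin δ ≈ 0.368, b = sin(fδ)/sin δ ≈ 0.784.
p = a·p₁ + b·p₂ ≈ (-0.588, 0.807, -0.058); φ = arcsin(p_z) ≈ -3.30°, λ = atan2(p_y, p_x) ≈ 126.10°.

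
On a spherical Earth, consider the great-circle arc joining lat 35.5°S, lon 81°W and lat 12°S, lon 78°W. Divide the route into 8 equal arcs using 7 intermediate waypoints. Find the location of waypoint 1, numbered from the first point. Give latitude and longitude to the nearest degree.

From cos δ = sin φ₁ sin φ₂ + cos φ₁ cos φ₂ cos Δλ, the central angle is δ ≈ 0.413 rad (23.7°).
Interpolate at f = 1/8 with slerp weights a = sin((1−f)δ)/sin δ ≈ 0.881, b = sin(fδ)/sin δ ≈ 0.129.
p = a·p₁ + b·p₂ ≈ (0.138, -0.831, -0.538); φ = arcsin(p_z) ≈ -32.57°, λ = atan2(p_y, p_x) ≈ -80.55°.

≈ lat 33°S, lon 81°W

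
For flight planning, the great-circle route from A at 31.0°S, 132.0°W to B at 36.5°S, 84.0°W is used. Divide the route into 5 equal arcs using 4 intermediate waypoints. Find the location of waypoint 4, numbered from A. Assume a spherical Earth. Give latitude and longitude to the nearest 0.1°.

Write both endpoints as unit vectors p₁, p₂ with components (cos φ cos λ, cos φ sin λ, sin φ).
The central angle between the endpoints is δ = arccos(p₁·p₂) ≈ 0.696 rad (39.9°).
Interpolate at f = 4/5 with slerp weights a = sin((1−f)δ)/sin δ ≈ 0.216, b = sin(fδ)/sin δ ≈ 0.824.
p = a·p₁ + b·p₂ ≈ (-0.055, -0.797, -0.602); φ = arcsin(p_z) ≈ -36.99°, λ = atan2(p_y, p_x) ≈ -93.94°.

≈ 37.0°S, 93.9°W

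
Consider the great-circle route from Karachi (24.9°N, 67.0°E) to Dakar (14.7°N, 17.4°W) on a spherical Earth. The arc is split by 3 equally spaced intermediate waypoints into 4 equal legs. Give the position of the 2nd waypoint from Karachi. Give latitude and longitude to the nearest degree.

Write both endpoints as unit vectors p₁, p₂ with components (cos φ cos λ, cos φ sin λ, sin φ).
The central angle between the endpoints is δ = arccos(p₁·p₂) ≈ 1.377 rad (78.9°).
Interpolate at f = 2/4 with slerp weights a = sin((1−f)δ)/sin δ ≈ 0.648, b = sin(fδ)/sin δ ≈ 0.648.
p = a·p₁ + b·p₂ ≈ (0.827, 0.353, 0.437); φ = arcsin(p_z) ≈ 25.91°, λ = atan2(p_y, p_x) ≈ 23.13°.

≈ 26°N, 23°E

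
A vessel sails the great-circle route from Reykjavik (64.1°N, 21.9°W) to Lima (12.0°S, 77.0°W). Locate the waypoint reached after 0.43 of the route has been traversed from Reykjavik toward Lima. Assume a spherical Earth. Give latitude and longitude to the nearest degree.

≈ (34°N, 58°W)

Write both endpoints as unit vectors p₁, p₂ with components (cos φ cos λ, cos φ sin λ, sin φ).
The central angle between the endpoints is δ = arccos(p₁·p₂) ≈ 1.513 rad (86.7°).
Interpolate at f = 0.43 with slerp weights a = sin((1−f)δ)/sin δ ≈ 0.761, b = sin(fδ)/sin δ ≈ 0.607.
p = a·p₁ + b·p₂ ≈ (0.442, -0.702, 0.558); φ = arcsin(p_z) ≈ 33.93°, λ = atan2(p_y, p_x) ≈ -57.82°.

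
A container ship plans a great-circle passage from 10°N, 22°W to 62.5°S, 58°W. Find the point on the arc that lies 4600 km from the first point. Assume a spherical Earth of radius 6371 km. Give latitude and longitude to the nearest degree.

From cos δ = sin φ₁ sin φ₂ + cos φ₁ cos φ₂ cos Δλ, the central angle is δ ≈ 1.355 rad (77.7°). The total great-circle distance is δ·R ≈ 1.355 × 6371 ≈ 8634 km, so the target fraction is f = 4600/8634 ≈ 0.533.
Interpolate at f ≈ 0.533 with slerp weights a = sin((1−f)δ)/sin δ ≈ 0.606, b = sin(fδ)/sin δ ≈ 0.677.
p = a·p₁ + b·p₂ ≈ (0.719, -0.488, -0.495); φ = arcsin(p_z) ≈ -29.66°, λ = atan2(p_y, p_x) ≈ -34.20°.

≈ 30°S, 34°W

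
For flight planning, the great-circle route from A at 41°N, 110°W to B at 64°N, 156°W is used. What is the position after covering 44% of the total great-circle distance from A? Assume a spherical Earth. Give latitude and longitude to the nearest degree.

≈ 53°N, 124°W

Write both endpoints as unit vectors p₁, p₂ with components (cos φ cos λ, cos φ sin λ, sin φ).
The central angle between the endpoints is δ = arccos(p₁·p₂) ≈ 0.610 rad (35.0°).
Interpolate at f = 0.44 with slerp weights a = sin((1−f)δ)/sin δ ≈ 0.585, b = sin(fδ)/sin δ ≈ 0.463.
p = a·p₁ + b·p₂ ≈ (-0.336, -0.497, 0.800); φ = arcsin(p_z) ≈ 53.11°, λ = atan2(p_y, p_x) ≈ -124.07°.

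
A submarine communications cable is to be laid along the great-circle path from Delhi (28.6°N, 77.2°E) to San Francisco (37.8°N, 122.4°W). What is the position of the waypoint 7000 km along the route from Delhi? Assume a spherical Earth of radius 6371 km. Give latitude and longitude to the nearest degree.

≈ (75°N, 169°E)

Write both endpoints as unit vectors p₁, p₂ with components (cos φ cos λ, cos φ sin λ, sin φ).
The central angle between the endpoints is δ = arccos(p₁·p₂) ≈ 1.939 rad (111.1°). The total great-circle distance is δ·R ≈ 1.939 × 6371 ≈ 12355 km, so the target fraction is f = 7000/12355 ≈ 0.567.
Interpolate at f ≈ 0.567 with slerp weights a = sin((1−f)δ)/sin δ ≈ 0.799, b = sin(fδ)/sin δ ≈ 0.955.
p = a·p₁ + b·p₂ ≈ (-0.249, 0.047, 0.967); φ = arcsin(p_z) ≈ 75.33°, λ = atan2(p_y, p_x) ≈ 169.36°.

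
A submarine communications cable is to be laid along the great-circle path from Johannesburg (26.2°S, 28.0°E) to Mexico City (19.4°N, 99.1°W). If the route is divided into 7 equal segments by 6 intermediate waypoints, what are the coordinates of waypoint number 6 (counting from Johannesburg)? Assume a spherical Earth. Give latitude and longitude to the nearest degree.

The haversine formula gives a central angle δ ≈ 2.288 rad (131.1°) between the endpoints.
Interpolate at f = 6/7 with slerp weights a = sin((1−f)δ)/sin δ ≈ 0.426, b = sin(fδ)/sin δ ≈ 1.227.
p = a·p₁ + b·p₂ ≈ (0.154, -0.963, 0.220); φ = arcsin(p_z) ≈ 12.68°, λ = atan2(p_y, p_x) ≈ -80.89°.

≈ (13°N, 81°W)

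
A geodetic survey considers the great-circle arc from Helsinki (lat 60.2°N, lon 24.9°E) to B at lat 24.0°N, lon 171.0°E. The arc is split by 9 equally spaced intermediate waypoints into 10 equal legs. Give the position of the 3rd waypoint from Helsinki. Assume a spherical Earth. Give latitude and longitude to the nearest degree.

Write both endpoints as unit vectors p₁, p₂ with components (cos φ cos λ, cos φ sin λ, sin φ).
The central angle between the endpoints is δ = arccos(p₁·p₂) ≈ 1.595 rad (91.4°).
Interpolate at f = 3/10 with slerp weights a = sin((1−f)δ)/sin δ ≈ 0.899, b = sin(fδ)/sin δ ≈ 0.460.
p = a·p₁ + b·p₂ ≈ (-0.010, 0.254, 0.967); φ = arcsin(p_z) ≈ 75.28°, λ = atan2(p_y, p_x) ≈ 92.34°.

≈ lat 75°N, lon 92°E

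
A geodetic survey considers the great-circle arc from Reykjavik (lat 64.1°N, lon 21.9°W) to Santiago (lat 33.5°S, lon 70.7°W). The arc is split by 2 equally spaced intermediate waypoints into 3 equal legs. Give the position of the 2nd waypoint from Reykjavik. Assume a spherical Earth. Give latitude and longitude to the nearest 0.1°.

Convert each endpoint to a unit vector on the sphere (x = cos φ cos λ, y = cos φ sin λ, z = sin φ).
The central angle between the endpoints is δ = arccos(p₁·p₂) ≈ 1.830 rad (104.9°).
Interpolate at f = 2/3 with slerp weights a = sin((1−f)δ)/sin δ ≈ 0.593, b = sin(fδ)/sin δ ≈ 0.972.
p = a·p₁ + b·p₂ ≈ (0.508, -0.861, -0.003); φ = arcsin(p_z) ≈ -0.18°, λ = atan2(p_y, p_x) ≈ -59.47°.

≈ lat 0.2°S, lon 59.5°W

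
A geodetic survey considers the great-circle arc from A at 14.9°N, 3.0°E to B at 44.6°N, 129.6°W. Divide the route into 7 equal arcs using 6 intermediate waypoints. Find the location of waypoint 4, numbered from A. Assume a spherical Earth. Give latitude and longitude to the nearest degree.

≈ 56°N, 56°W

Convert each endpoint to a unit vector on the sphere (x = cos φ cos λ, y = cos φ sin λ, z = sin φ).
The central angle between the endpoints is δ = arccos(p₁·p₂) ≈ 1.860 rad (106.6°).
Interpolate at f = 4/7 with slerp weights a = sin((1−f)δ)/sin δ ≈ 0.746, b = sin(fδ)/sin δ ≈ 0.912.
p = a·p₁ + b·p₂ ≈ (0.307, -0.462, 0.832); φ = arcsin(p_z) ≈ 56.31°, λ = atan2(p_y, p_x) ≈ -56.46°.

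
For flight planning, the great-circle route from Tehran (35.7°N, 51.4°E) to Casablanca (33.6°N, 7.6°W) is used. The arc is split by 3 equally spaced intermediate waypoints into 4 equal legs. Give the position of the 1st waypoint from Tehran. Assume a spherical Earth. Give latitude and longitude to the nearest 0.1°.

≈ (38.0°N, 36.7°E)

Convert each endpoint to a unit vector on the sphere (x = cos φ cos λ, y = cos φ sin λ, z = sin φ).
The central angle between the endpoints is δ = arccos(p₁·p₂) ≈ 0.835 rad (47.8°).
Interpolate at f = 1/4 with slerp weights a = sin((1−f)δ)/sin δ ≈ 0.791, b = sin(fδ)/sin δ ≈ 0.280.
p = a·p₁ + b·p₂ ≈ (0.631, 0.471, 0.616); φ = arcsin(p_z) ≈ 38.03°, λ = atan2(p_y, p_x) ≈ 36.72°.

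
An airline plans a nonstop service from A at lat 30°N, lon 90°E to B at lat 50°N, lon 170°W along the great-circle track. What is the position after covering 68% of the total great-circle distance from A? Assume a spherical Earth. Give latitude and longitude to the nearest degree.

≈ lat 55°N, lon 152°E

From cos δ = sin φ₁ sin φ₂ + cos φ₁ cos φ₂ cos Δλ, the central angle is δ ≈ 1.280 rad (73.4°).
Interpolate at f = 0.68 with slerp weights a = sin((1−f)δ)/sin δ ≈ 0.416, b = sin(fδ)/sin δ ≈ 0.798.
p = a·p₁ + b·p₂ ≈ (-0.505, 0.271, 0.819); φ = arcsin(p_z) ≈ 55.02°, λ = atan2(p_y, p_x) ≈ 151.80°.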